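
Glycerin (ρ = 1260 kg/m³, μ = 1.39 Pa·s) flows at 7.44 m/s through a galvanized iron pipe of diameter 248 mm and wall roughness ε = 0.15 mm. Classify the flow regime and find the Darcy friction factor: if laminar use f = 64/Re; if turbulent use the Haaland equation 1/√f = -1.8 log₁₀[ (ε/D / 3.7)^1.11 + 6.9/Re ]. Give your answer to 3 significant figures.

f ≈ 0.0383

Re = ρVD/μ = 1260·7.44·0.248/1.39 = 1673.
Re < 2300 → laminar, so f = 64/Re = 0.03826 (roughness is irrelevant in laminar flow).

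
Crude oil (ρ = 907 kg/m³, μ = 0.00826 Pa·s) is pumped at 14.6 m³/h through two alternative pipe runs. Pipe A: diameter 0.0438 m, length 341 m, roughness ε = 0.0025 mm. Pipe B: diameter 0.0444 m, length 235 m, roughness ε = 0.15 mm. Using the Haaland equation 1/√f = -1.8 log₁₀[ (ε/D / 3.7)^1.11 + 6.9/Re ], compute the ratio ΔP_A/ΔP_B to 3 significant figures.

ΔP_A/ΔP_B ≈ 1.32

Pipe A: V = Q/A = 0.004056/0.001507 = 2.692 m/s; Re = 1.295e+04; ε/D = 5.71e-05; Haaland → f = 0.02887; ΔP_A = f(L/D)(ρV²/2) = 7.385e+05 Pa.
Pipe B: V = Q/A = 0.004056/0.001548 = 2.619 m/s; Re = 1.277e+04; ε/D = 0.00338; Haaland → f = 0.03392; ΔP_B = f(L/D)(ρV²/2) = 5.587e+05 Pa.
ΔP_A/ΔP_B = 7.385e+05/5.587e+05 = 1.32.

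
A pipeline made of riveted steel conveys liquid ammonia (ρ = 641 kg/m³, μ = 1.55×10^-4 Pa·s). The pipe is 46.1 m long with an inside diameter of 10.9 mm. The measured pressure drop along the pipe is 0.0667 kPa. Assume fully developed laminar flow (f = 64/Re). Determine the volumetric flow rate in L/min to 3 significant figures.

Q ≈ 0.194 L/min

For laminar flow, f = 64/Re with Re = ρVD/μ, so Darcy-Weisbach reduces to ΔP = 32μLV/D². Solving for V: V = ΔP·D²/(32μL) = 66.7·(0.0109)²/(32·0.000155·46.1) = 0.03466 m/s.
Check: Re = ρVD/μ = 641·0.03466·0.0109/0.000155 = 1562 < 2300, so the laminar assumption holds.
Q = V·A = 0.03466·(π/4·0.0109²) = 3.234e-06 m³/s = 0.194 L/min.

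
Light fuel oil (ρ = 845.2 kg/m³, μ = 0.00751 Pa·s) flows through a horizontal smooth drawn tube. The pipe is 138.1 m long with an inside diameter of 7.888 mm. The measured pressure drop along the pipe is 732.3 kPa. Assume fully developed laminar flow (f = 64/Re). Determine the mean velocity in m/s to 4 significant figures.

V ≈ 1.373 m/s

For laminar flow, f = 64/Re with Re = ρVD/μ, so Darcy-Weisbach reduces to ΔP = 32μLV/D². Solving for V: V = ΔP·D²/(32μL) = 7.323e+05·(0.007888)²/(32·0.00751·138.1) = 1.373 m/s.
Check: Re = ρVD/μ = 845.2·1.373·0.007888/0.00751 = 1219 < 2300, so the laminar assumption holds.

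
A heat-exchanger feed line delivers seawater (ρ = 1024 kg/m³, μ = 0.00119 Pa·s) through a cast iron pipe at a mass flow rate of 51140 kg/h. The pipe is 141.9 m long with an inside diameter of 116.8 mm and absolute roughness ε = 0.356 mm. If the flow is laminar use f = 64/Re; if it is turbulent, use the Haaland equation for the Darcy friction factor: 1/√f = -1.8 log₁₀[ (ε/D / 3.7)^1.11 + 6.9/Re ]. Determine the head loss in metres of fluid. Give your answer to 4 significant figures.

ṁ = 51140 kg/h = 51140/3600 = 14.21 kg/s.
A = πD²/4 = π(0.1168)²/4 = 0.01071 m²; mean velocity V = ṁ/(ρA) = 14.21/(1024 · 0.01071) = 1.295 m/s.
Reynolds number Re = ρVD/μ = 1024 · 1.295 · 0.1168 / 0.00119 = 1.301e+05.
Re > 4000 → turbulent. Relative roughness ε/D = 0.000356/0.1168 = 0.00305. Haaland: 1/√f = -1.8 log₁₀[(0.00305/3.7)^1.11 + 6.9/1.301e+05] = -1.8 log₁₀[0.000377 + 5.3e-05] = 6.059, so f = 0.02724.
Darcy-Weisbach: ΔP = f(L/D)(ρV²/2) = 0.02724·(141.9/0.1168)·(1024·1.295²/2) = 0.02724·1215·858.3 = 2.84e+04 Pa.
Head loss h_f = ΔP/(ρg) = 2.84e+04/(1024·9.81) = 2.827 m.

h_f ≈ 2.827 m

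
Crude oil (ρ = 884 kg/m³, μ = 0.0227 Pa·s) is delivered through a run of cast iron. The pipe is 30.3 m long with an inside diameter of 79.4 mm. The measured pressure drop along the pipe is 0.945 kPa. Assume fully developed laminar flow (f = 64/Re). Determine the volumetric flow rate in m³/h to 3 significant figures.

Q ≈ 4.82 m³/h

For laminar flow, f = 64/Re with Re = ρVD/μ, so Darcy-Weisbach reduces to ΔP = 32μLV/D². Solving for V: V = ΔP·D²/(32μL) = 945·(0.0794)²/(32·0.0227·30.3) = 0.2707 m/s.
Check: Re = ρVD/μ = 884·0.2707·0.0794/0.0227 = 837 < 2300, so the laminar assumption holds.
Q = V·A = 0.2707·(π/4·0.0794²) = 0.00134 m³/s = 4.82 m³/h.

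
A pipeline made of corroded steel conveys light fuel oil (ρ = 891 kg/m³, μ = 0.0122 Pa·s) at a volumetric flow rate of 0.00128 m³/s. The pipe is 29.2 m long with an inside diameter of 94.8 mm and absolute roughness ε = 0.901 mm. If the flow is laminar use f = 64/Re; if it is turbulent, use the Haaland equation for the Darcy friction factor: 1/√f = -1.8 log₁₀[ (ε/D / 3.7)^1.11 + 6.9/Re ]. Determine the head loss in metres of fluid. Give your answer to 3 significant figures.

Cross-sectional area A = πD²/4 = π(0.0948)²/4 = 0.007058 m²; mean velocity V = Q/A = 0.00128/0.007058 = 0.1813 m/s.
Reynolds number Re = ρVD/μ = 891 · 0.1813 · 0.0948 / 0.0122 = 1256.
Re < 2300 → laminar flow, so f = 64/Re = 64/1256 = 0.05097 (the turbulent correlation is not needed).
Darcy-Weisbach: ΔP = f(L/D)(ρV²/2) = 0.05097·(29.2/0.0948)·(891·0.1813²/2) = 0.05097·308·14.65 = 230 Pa.
Head loss h_f = ΔP/(ρg) = 230/(891·9.81) = 0.0263 m.

h_f ≈ 0.0263 m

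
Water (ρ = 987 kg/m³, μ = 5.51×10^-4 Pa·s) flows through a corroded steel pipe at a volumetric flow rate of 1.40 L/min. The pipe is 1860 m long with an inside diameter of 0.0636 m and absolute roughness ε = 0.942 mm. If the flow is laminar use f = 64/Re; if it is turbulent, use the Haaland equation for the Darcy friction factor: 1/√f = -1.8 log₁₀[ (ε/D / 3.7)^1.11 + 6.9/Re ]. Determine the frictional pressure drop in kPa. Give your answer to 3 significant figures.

ΔP ≈ 0.0595 kPa

Q = 1.40 L/min = 1.40/60000 = 2.333e-05 m³/s.
Cross-sectional area A = πD²/4 = π(0.0636)²/4 = 0.003177 m²; mean velocity V = Q/A = 2.333e-05/0.003177 = 0.007345 m/s.
Reynolds number Re = ρVD/μ = 987 · 0.007345 · 0.0636 / 0.000551 = 836.7.
Re < 2300 → laminar flow, so f = 64/Re = 64/836.7 = 0.07649 (the turbulent correlation is not needed).
Darcy-Weisbach: ΔP = f(L/D)(ρV²/2) = 0.07649·(1860/0.0636)·(987·0.007345²/2) = 0.07649·2.925e+04·0.02662 = 59.55 Pa.
ΔP = 59.55 Pa = 0.0595 kPa.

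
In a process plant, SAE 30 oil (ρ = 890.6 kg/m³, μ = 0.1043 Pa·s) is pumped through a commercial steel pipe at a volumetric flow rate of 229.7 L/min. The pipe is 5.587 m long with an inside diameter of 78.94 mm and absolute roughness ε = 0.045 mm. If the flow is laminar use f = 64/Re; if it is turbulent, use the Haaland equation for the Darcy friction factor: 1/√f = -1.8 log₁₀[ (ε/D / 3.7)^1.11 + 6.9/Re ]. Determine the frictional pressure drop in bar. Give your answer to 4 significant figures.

Q = 229.7 L/min = 229.7/60000 = 0.003828 m³/s.
Cross-sectional area A = πD²/4 = π(0.07894)²/4 = 0.004894 m²; mean velocity V = Q/A = 0.003828/0.004894 = 0.7822 m/s.
Reynolds number Re = ρVD/μ = 890.6 · 0.7822 · 0.07894 / 0.104 = 527.3.
Re < 2300 → laminar flow, so f = 64/Re = 64/527.3 = 0.1214 (the turbulent correlation is not needed).
Darcy-Weisbach: ΔP = f(L/D)(ρV²/2) = 0.1214·(5.587/0.07894)·(890.6·0.7822²/2) = 0.1214·70.78·272.5 = 2341 Pa.
ΔP = 2341 Pa = 0.02341 bar.

ΔP ≈ 0.02341 bar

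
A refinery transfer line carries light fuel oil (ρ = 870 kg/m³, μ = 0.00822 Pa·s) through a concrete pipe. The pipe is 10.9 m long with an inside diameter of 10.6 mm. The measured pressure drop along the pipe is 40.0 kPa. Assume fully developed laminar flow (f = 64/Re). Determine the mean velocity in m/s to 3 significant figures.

For laminar flow, f = 64/Re with Re = ρVD/μ, so Darcy-Weisbach reduces to ΔP = 32μLV/D². Solving for V: V = ΔP·D²/(32μL) = 4e+04·(0.0106)²/(32·0.00822·10.9) = 1.568 m/s.
Check: Re = ρVD/μ = 870·1.568·0.0106/0.00822 = 1759 < 2300, so the laminar assumption holds.

V ≈ 1.57 m/s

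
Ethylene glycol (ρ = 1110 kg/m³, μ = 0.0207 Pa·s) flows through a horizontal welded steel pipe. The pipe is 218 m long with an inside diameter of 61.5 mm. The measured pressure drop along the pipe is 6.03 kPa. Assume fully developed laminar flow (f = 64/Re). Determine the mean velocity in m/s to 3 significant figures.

For laminar flow, f = 64/Re with Re = ρVD/μ, so Darcy-Weisbach reduces to ΔP = 32μLV/D². Solving for V: V = ΔP·D²/(32μL) = 6030·(0.0615)²/(32·0.0207·218) = 0.1579 m/s.
Check: Re = ρVD/μ = 1110·0.1579·0.0615/0.0207 = 520.9 < 2300, so the laminar assumption holds.

V ≈ 0.158 m/s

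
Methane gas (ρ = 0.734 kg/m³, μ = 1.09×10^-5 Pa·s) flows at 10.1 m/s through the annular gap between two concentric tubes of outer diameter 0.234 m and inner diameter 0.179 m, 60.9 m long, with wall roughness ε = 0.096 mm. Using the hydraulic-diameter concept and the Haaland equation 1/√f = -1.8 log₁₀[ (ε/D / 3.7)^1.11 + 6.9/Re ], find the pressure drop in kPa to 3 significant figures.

Hydraulic diameter D_h = 4A/P = D_o - D_i = 0.234 - 0.179 = 0.055 m.
Re = ρVD_h/μ = 0.734·10.1·0.055/1.09e-05 = 3.741e+04.
ε/D_h = 9.6e-05/0.055 = 0.00175; Haaland gives 1/√f = -1.8 log₁₀[0.000203+0.000184] = 6.141, so f = 0.02652.
ΔP = f(L/D_h)(ρV²/2) = 0.02652·60.9/0.055·37.44 = 1099 Pa.
ΔP = 1.10 kPa.

ΔP ≈ 1.10 kPa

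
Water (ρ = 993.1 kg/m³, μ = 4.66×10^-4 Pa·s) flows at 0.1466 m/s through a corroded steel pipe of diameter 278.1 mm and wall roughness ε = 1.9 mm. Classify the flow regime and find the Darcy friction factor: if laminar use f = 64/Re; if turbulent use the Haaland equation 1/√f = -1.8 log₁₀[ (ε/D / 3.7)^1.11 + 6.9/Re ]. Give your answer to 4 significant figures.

f ≈ 0.03433

Re = ρVD/μ = 993.1·0.1466·0.2781/0.000466 = 8.688e+04.
Re > 4000 → turbulent. ε/D = 0.0019/0.2781 = 0.00683; Haaland: 1/√f = -1.8 log₁₀[0.000924 + 7.94e-05] = 5.397, so f = 0.03433.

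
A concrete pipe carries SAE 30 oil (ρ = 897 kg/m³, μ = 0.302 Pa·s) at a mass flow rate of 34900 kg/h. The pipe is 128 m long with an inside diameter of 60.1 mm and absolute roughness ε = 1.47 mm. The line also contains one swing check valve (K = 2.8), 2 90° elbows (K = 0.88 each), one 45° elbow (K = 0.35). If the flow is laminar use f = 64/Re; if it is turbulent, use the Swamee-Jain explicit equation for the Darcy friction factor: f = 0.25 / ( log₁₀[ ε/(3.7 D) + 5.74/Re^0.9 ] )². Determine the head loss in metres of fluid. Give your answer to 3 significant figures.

ṁ = 34900 kg/h = 34900/3600 = 9.694 kg/s.
A = πD²/4 = π(0.0601)²/4 = 0.002837 m²; mean velocity V = ṁ/(ρA) = 9.694/(897 · 0.002837) = 3.81 m/s.
Reynolds number Re = ρVD/μ = 897 · 3.81 · 0.0601 / 0.302 = 680.1.
Re < 2300 → laminar flow, so f = 64/Re = 64/680.1 = 0.09411 (the turbulent correlation is not needed).
Total minor-loss coefficient ΣK = 1·2.8 + 2·0.88 + 1·0.35 = 4.91.
ΔP = [f·L/D + ΣK]·(ρV²/2) = [0.09411·128/0.0601 + 4.91]·(897·3.81²/2) = [200.4 + 4.91]·6509 = 1.337e+06 Pa.
Head loss h_f = ΔP/(ρg) = 1.337e+06/(897·9.81) = 152 m.

h_f ≈ 152 m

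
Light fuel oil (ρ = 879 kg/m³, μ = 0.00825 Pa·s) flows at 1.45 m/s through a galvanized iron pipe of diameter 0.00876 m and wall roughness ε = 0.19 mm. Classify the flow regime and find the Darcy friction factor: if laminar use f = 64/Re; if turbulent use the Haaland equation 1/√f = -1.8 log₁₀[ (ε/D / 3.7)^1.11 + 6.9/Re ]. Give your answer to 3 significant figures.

f ≈ 0.0473

Re = ρVD/μ = 879·1.45·0.00876/0.00825 = 1353.
Re < 2300 → laminar, so f = 64/Re = 0.04729 (roughness is irrelevant in laminar flow).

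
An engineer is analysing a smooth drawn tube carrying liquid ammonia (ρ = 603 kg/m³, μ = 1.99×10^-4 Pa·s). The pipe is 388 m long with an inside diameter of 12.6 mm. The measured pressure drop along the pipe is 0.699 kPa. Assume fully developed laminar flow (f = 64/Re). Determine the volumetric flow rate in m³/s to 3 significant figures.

For laminar flow, f = 64/Re with Re = ρVD/μ, so Darcy-Weisbach reduces to ΔP = 32μLV/D². Solving for V: V = ΔP·D²/(32μL) = 699·(0.0126)²/(32·0.000199·388) = 0.04491 m/s.
Check: Re = ρVD/μ = 603·0.04491·0.0126/0.000199 = 1715 < 2300, so the laminar assumption holds.
Q = V·A = 0.04491·(π/4·0.0126²) = 5.6e-06 m³/s = 5.60×10^-6 m³/s.

Q ≈ 5.60×10^-6 m³/s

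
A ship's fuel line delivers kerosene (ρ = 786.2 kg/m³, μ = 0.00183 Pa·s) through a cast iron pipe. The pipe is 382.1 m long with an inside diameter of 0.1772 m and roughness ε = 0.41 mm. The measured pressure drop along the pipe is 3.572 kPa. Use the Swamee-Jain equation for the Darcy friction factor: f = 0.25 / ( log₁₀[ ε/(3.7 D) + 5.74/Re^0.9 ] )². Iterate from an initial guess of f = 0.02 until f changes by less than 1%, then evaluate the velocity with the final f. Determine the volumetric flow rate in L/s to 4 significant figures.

Rearranging Darcy-Weisbach: V = √(2·ΔP·D/(f·L·ρ)). With ε/D = 0.00041/0.1772 = 0.00231, iterate starting from f = 0.02:
  f = 0.02 → V = √(2·3572·0.1772/(0.02·382.1·786.2)) = 0.459 m/s; Re = ρVD/μ = 3.494e+04; f → 0.02851
  f = 0.02851 → V = 0.3845 m/s; Re = 2.927e+04; f → 0.02911
  f = 0.02911 → V = 0.3805 m/s; Re = 2.896e+04; f → 0.02915
Converged (Δf/f < 1%). With the final f = 0.02915: V = √(2·3572·0.1772/(0.02915·382.1·786.2)) = 0.3802 m/s.
Q = V·A = 0.3802·(π/4·0.1772²) = 0.009376 m³/s = 9.376 L/s.

Q ≈ 9.376 L/s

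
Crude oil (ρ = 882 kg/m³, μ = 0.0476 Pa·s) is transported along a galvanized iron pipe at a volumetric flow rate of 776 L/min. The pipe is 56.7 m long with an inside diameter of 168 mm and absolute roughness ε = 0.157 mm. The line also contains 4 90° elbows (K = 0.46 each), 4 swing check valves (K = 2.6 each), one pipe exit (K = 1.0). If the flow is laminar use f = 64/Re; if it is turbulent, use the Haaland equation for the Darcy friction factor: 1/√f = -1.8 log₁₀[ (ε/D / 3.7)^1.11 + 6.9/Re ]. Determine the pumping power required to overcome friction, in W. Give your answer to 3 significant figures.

P ≈ 48.8 W

Q = 776 L/min = 776/60000 = 0.01293 m³/s.
Cross-sectional area A = πD²/4 = π(0.168)²/4 = 0.02217 m²; mean velocity V = Q/A = 0.01293/0.02217 = 0.5834 m/s.
Reynolds number Re = ρVD/μ = 882 · 0.5834 · 0.168 / 0.0476 = 1816.
Re < 2300 → laminar flow, so f = 64/Re = 64/1816 = 0.03524 (the turbulent correlation is not needed).
Total minor-loss coefficient ΣK = 4·0.46 + 4·2.6 + 1·1 = 13.2.
ΔP = [f·L/D + ΣK]·(ρV²/2) = [0.03524·56.7/0.168 + 13.2]·(882·0.5834²/2) = [11.89 + 13.2]·150.1 = 3773 Pa.
Pumping power P = QΔP = 0.01293·3773 = 48.80 W = 48.8 W.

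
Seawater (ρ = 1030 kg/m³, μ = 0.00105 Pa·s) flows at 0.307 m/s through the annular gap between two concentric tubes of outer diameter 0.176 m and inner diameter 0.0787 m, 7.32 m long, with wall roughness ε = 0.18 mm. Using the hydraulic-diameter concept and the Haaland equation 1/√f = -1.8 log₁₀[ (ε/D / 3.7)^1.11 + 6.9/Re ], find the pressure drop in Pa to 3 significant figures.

ΔP ≈ 101 Pa

Hydraulic diameter D_h = 4A/P = D_o - D_i = 0.176 - 0.0787 = 0.0973 m.
Re = ρVD_h/μ = 1030·0.307·0.0973/0.00105 = 2.93e+04.
ε/D_h = 0.00018/0.0973 = 0.00185; Haaland gives 1/√f = -1.8 log₁₀[0.000217+0.000235] = 6.02, so f = 0.02759.
ΔP = f(L/D_h)(ρV²/2) = 0.02759·7.32/0.0973·48.54 = 100.7 Pa.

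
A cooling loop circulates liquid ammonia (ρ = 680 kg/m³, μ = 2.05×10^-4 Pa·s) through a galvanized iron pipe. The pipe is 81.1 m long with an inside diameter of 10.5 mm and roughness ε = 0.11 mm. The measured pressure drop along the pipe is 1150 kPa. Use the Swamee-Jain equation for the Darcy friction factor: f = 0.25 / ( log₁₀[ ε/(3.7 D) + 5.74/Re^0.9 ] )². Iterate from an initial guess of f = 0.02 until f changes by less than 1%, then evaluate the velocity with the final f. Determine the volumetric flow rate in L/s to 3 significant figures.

Q ≈ 0.289 L/s

Rearranging Darcy-Weisbach: V = √(2·ΔP·D/(f·L·ρ)). With ε/D = 0.00011/0.0105 = 0.0105, iterate starting from f = 0.02:
  f = 0.02 → V = √(2·1.15e+06·0.0105/(0.02·81.1·680)) = 4.679 m/s; Re = ρVD/μ = 1.63e+05; f → 0.03904
  f = 0.03904 → V = 3.349 m/s; Re = 1.166e+05; f → 0.03923
Converged (Δf/f < 1%). With the final f = 0.03923: V = √(2·1.15e+06·0.0105/(0.03923·81.1·680)) = 3.341 m/s.
Q = V·A = 3.341·(π/4·0.0105²) = 0.0002893 m³/s = 0.289 L/s.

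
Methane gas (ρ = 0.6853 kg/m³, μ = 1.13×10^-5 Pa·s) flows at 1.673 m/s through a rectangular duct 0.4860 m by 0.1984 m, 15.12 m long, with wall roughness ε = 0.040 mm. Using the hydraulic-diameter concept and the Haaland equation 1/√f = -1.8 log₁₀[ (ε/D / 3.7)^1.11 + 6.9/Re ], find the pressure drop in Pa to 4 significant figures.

Hydraulic diameter D_h = 4A/P = 4·(0.486·0.1984)/(2·(0.486+0.1984)) = 0.3857/1.369 = 0.2818 m.
Re = ρVD_h/μ = 0.6853·1.673·0.2818/1.13e-05 = 2.859e+04.
ε/D_h = 4e-05/0.2818 = 0.000142; Haaland gives 1/√f = -1.8 log₁₀[1.25e-05+0.000241] = 6.472, so f = 0.02388.
ΔP = f(L/D_h)(ρV²/2) = 0.02388·15.12/0.2818·0.9591 = 1.229 Pa.

ΔP ≈ 1.229 Pa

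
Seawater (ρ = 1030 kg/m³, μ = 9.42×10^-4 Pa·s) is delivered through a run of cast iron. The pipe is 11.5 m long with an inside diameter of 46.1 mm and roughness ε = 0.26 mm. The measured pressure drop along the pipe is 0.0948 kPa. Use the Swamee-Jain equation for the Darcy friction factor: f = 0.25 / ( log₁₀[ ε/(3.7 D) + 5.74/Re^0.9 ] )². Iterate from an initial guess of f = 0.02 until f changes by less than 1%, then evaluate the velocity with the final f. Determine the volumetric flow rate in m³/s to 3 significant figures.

Q ≈ 2.22×10^-4 m³/s

Rearranging Darcy-Weisbach: V = √(2·ΔP·D/(f·L·ρ)). With ε/D = 0.00026/0.0461 = 0.00564, iterate starting from f = 0.02:
  f = 0.02 → V = √(2·94.8·0.0461/(0.02·11.5·1030)) = 0.1921 m/s; Re = ρVD/μ = 9682; f → 0.03932
  f = 0.03932 → V = 0.137 m/s; Re = 6906; f → 0.0416
  f = 0.0416 → V = 0.1332 m/s; Re = 6713; f → 0.04182
Converged (Δf/f < 1%). With the final f = 0.04182: V = √(2·94.8·0.0461/(0.04182·11.5·1030)) = 0.1328 m/s.
Q = V·A = 0.1328·(π/4·0.0461²) = 0.0002217 m³/s = 2.22×10^-4 m³/s.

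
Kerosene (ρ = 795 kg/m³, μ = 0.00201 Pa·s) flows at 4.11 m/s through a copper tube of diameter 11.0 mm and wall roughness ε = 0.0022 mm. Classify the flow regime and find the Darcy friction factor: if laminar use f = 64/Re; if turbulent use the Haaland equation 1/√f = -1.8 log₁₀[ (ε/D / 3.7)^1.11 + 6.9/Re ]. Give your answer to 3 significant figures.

f ≈ 0.0268

Re = ρVD/μ = 795·4.11·0.011/0.00201 = 1.788e+04.
Re > 4000 → turbulent. ε/D = 2.2e-06/0.011 = 0.0002; Haaland: 1/√f = -1.8 log₁₀[1.83e-05 + 0.000386] = 6.108, so f = 0.0268.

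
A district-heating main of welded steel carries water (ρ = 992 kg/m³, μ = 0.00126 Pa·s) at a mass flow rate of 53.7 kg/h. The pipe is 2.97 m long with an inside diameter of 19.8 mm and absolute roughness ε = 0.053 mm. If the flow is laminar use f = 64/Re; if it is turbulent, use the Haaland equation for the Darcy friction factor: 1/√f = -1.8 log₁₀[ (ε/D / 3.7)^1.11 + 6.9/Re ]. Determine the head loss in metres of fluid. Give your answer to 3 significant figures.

ṁ = 53.7 kg/h = 53.7/3600 = 0.01492 kg/s.
A = πD²/4 = π(0.0198)²/4 = 0.0003079 m²; mean velocity V = ṁ/(ρA) = 0.01492/(992 · 0.0003079) = 0.04884 m/s.
Reynolds number Re = ρVD/μ = 992 · 0.04884 · 0.0198 / 0.00126 = 761.3.
Re < 2300 → laminar flow, so f = 64/Re = 64/761.3 = 0.08407 (the turbulent correlation is not needed).
Darcy-Weisbach: ΔP = f(L/D)(ρV²/2) = 0.08407·(2.97/0.0198)·(992·0.04884²/2) = 0.08407·150·1.183 = 14.92 Pa.
Head loss h_f = ΔP/(ρg) = 14.92/(992·9.81) = 0.00153 m.

h_f ≈ 0.00153 m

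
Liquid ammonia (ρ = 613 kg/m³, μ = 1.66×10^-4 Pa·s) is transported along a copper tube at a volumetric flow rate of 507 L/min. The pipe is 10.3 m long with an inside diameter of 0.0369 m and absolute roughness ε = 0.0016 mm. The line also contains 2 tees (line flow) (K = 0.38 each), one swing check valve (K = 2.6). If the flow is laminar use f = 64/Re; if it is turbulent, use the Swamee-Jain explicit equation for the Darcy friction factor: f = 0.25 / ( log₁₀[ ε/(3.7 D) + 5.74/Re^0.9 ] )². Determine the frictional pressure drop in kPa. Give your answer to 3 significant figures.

Q = 507 L/min = 507/60000 = 0.00845 m³/s.
Cross-sectional area A = πD²/4 = π(0.0369)²/4 = 0.001069 m²; mean velocity V = Q/A = 0.00845/0.001069 = 7.902 m/s.
Reynolds number Re = ρVD/μ = 613 · 7.902 · 0.0369 / 0.000166 = 1.077e+06.
Re > 4000 → turbulent. Relative roughness ε/D = 1.6e-06/0.0369 = 4.34e-05. Swamee-Jain: f = 0.25/(log₁₀[4.34e-05/3.7 + 5.74/1.077e+06^0.9])² = 0.25/(log₁₀[1.17e-05 + 2.14e-05])² = 0.25/(-4.48)² = 0.01246.
Total minor-loss coefficient ΣK = 2·0.38 + 1·2.6 = 3.36.
ΔP = [f·L/D + ΣK]·(ρV²/2) = [0.01246·10.3/0.0369 + 3.36]·(613·7.902²/2) = [3.477 + 3.36]·1.914e+04 = 1.308e+05 Pa.
ΔP = 1.308e+05 Pa = 131 kPa.

ΔP ≈ 131 kPa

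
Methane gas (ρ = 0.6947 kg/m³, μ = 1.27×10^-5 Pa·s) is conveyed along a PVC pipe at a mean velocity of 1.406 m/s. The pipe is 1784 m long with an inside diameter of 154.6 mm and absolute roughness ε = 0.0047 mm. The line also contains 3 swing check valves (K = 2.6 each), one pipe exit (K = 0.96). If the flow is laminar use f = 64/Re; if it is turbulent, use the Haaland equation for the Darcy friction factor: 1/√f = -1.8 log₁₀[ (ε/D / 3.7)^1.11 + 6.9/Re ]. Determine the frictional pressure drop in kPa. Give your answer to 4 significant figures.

ΔP ≈ 0.2398 kPa

Reynolds number Re = ρVD/μ = 0.6947 · 1.406 · 0.1546 / 1.27e-05 = 1.189e+04.
Re > 4000 → turbulent. Relative roughness ε/D = 4.7e-06/0.1546 = 3.04e-05. Haaland: 1/√f = -1.8 log₁₀[(3.04e-05/3.7)^1.11 + 6.9/1.189e+04] = -1.8 log₁₀[2.27e-06 + 0.00058] = 5.822, so f = 0.0295.
Total minor-loss coefficient ΣK = 3·2.6 + 1·0.96 = 8.76.
ΔP = [f·L/D + ΣK]·(ρV²/2) = [0.0295·1784/0.1546 + 8.76]·(0.6947·1.406²/2) = [340.4 + 8.76]·0.6867 = 239.8 Pa.
ΔP = 239.8 Pa = 0.2398 kPa.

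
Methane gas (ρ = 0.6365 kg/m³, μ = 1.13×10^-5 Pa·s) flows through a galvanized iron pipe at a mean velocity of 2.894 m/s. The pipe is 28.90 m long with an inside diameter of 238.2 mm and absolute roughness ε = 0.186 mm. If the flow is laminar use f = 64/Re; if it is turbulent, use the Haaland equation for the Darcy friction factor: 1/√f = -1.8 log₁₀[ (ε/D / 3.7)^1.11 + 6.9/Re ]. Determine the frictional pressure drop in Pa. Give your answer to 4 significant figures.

Reynolds number Re = ρVD/μ = 0.6365 · 2.894 · 0.2382 / 1.13e-05 = 3.883e+04.
Re > 4000 → turbulent. Relative roughness ε/D = 0.000186/0.2382 = 0.000781. Haaland: 1/√f = -1.8 log₁₀[(0.000781/3.7)^1.11 + 6.9/3.883e+04] = -1.8 log₁₀[8.32e-05 + 0.000178] = 6.45, so f = 0.02403.
Darcy-Weisbach: ΔP = f(L/D)(ρV²/2) = 0.02403·(28.9/0.2382)·(0.6365·2.894²/2) = 0.02403·121.3·2.665 = 7.772 Pa.

ΔP ≈ 7.772 Pa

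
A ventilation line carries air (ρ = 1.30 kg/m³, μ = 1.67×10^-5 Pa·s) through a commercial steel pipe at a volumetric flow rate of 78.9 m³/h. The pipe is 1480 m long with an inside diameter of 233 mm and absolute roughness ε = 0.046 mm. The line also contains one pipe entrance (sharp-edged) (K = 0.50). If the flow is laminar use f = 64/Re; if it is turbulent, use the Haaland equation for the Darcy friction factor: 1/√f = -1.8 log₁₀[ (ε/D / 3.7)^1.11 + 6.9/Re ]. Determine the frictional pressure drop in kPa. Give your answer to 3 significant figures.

ΔP ≈ 0.0347 kPa

Q = 78.9 m³/h = 78.9/3600 = 0.02192 m³/s.
Cross-sectional area A = πD²/4 = π(0.233)²/4 = 0.04264 m²; mean velocity V = Q/A = 0.02192/0.04264 = 0.514 m/s.
Reynolds number Re = ρVD/μ = 1.3 · 0.514 · 0.233 / 1.67e-05 = 9323.
Re > 4000 → turbulent. Relative roughness ε/D = 4.6e-05/0.233 = 0.000197. Haaland: 1/√f = -1.8 log₁₀[(0.000197/3.7)^1.11 + 6.9/9323] = -1.8 log₁₀[1.81e-05 + 0.00074] = 5.616, so f = 0.0317.
Total minor-loss coefficient ΣK = 1·0.5 = 0.5.
ΔP = [f·L/D + ΣK]·(ρV²/2) = [0.0317·1480/0.233 + 0.5]·(1.3·0.514²/2) = [201.4 + 0.5]·0.1717 = 34.67 Pa.
ΔP = 34.67 Pa = 0.0347 kPa.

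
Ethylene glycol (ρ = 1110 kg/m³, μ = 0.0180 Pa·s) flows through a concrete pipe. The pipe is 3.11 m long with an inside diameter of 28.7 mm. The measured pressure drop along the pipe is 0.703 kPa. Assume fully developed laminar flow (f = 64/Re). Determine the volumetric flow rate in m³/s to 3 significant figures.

For laminar flow, f = 64/Re with Re = ρVD/μ, so Darcy-Weisbach reduces to ΔP = 32μLV/D². Solving for V: V = ΔP·D²/(32μL) = 703·(0.0287)²/(32·0.018·3.11) = 0.3232 m/s.
Check: Re = ρVD/μ = 1110·0.3232·0.0287/0.018 = 572.1 < 2300, so the laminar assumption holds.
Q = V·A = 0.3232·(π/4·0.0287²) = 0.0002091 m³/s = 2.09×10^-4 m³/s.

Q ≈ 2.09×10^-4 m³/s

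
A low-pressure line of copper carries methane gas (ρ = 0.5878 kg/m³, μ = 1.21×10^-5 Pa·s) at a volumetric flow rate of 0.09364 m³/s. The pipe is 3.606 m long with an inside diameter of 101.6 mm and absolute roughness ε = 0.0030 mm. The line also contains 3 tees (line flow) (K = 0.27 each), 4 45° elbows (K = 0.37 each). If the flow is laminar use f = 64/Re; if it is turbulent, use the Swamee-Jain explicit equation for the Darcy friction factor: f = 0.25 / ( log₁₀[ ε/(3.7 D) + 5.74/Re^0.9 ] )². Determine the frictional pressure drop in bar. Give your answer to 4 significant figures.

Cross-sectional area A = πD²/4 = π(0.1016)²/4 = 0.008107 m²; mean velocity V = Q/A = 0.09364/0.008107 = 11.55 m/s.
Reynolds number Re = ρVD/μ = 0.5878 · 11.55 · 0.1016 / 1.21e-05 = 5.701e+04.
Re > 4000 → turbulent. Relative roughness ε/D = 3e-06/0.1016 = 2.95e-05. Swamee-Jain: f = 0.25/(log₁₀[2.95e-05/3.7 + 5.74/5.701e+04^0.9])² = 0.25/(log₁₀[7.98e-06 + 0.000301])² = 0.25/(-3.51)² = 0.02029.
Total minor-loss coefficient ΣK = 3·0.27 + 4·0.37 = 2.29.
ΔP = [f·L/D + ΣK]·(ρV²/2) = [0.02029·3.606/0.1016 + 2.29]·(0.5878·11.55²/2) = [0.7202 + 2.29]·39.21 = 118 Pa.
ΔP = 118 Pa = 0.001180 bar.

ΔP ≈ 0.001180 bar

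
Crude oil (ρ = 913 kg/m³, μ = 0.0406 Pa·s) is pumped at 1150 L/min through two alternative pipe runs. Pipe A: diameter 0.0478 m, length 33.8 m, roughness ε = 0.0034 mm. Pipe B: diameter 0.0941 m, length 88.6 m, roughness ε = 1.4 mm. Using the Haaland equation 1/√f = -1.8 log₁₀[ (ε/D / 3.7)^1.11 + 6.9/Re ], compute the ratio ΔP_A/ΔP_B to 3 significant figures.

Pipe A: V = Q/A = 0.01917/0.001795 = 10.68 m/s; Re = 1.148e+04; ε/D = 7.11e-05; Haaland → f = 0.02982; ΔP_A = f(L/D)(ρV²/2) = 1.098e+06 Pa.
Pipe B: V = Q/A = 0.01917/0.006955 = 2.756 m/s; Re = 5832; ε/D = 0.0149; Haaland → f = 0.05052; ΔP_B = f(L/D)(ρV²/2) = 1.649e+05 Pa.
ΔP_A/ΔP_B = 1.098e+06/1.649e+05 = 6.66.

ΔP_A/ΔP_B ≈ 6.66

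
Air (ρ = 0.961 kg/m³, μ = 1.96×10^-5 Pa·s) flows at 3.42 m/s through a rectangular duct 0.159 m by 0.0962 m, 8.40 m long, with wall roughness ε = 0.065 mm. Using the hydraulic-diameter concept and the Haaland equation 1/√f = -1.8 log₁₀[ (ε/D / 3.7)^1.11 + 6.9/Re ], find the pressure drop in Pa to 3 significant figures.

Hydraulic diameter D_h = 4A/P = 4·(0.159·0.0962)/(2·(0.159+0.0962)) = 0.06118/0.5104 = 0.1199 m.
Re = ρVD_h/μ = 0.961·3.42·0.1199/1.96e-05 = 2.01e+04.
ε/D_h = 6.5e-05/0.1199 = 0.000542; Haaland gives 1/√f = -1.8 log₁₀[5.55e-05+0.000343] = 6.119, so f = 0.02671.
ΔP = f(L/D_h)(ρV²/2) = 0.02671·8.4/0.1199·5.62 = 10.52 Pa.

ΔP ≈ 10.5 Pa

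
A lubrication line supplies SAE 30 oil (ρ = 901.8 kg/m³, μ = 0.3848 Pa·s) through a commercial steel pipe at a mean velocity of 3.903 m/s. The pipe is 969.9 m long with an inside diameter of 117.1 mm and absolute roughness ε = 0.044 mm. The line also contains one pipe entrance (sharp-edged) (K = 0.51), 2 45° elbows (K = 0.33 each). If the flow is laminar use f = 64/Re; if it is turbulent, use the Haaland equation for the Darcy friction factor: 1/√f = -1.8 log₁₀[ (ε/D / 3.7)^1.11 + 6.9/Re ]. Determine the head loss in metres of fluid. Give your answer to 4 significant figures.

h_f ≈ 385.2 m

Reynolds number Re = ρVD/μ = 901.8 · 3.903 · 0.1171 / 0.385 = 1071.
Re < 2300 → laminar flow, so f = 64/Re = 64/1071 = 0.05975 (the turbulent correlation is not needed).
Total minor-loss coefficient ΣK = 1·0.51 + 2·0.33 = 1.17.
ΔP = [f·L/D + ΣK]·(ρV²/2) = [0.05975·969.9/0.1171 + 1.17]·(901.8·3.903²/2) = [494.9 + 1.17]·6869 = 3.407e+06 Pa.
Head loss h_f = ΔP/(ρg) = 3.407e+06/(901.8·9.81) = 385.2 m.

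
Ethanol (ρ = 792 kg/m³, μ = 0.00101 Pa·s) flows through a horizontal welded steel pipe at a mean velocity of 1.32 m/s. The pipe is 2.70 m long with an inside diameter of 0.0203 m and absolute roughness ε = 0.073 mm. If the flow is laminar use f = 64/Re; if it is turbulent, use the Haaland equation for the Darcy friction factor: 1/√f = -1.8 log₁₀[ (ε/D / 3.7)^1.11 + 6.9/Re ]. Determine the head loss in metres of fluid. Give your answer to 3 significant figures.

h_f ≈ 0.378 m

Reynolds number Re = ρVD/μ = 792 · 1.32 · 0.0203 / 0.00101 = 2.101e+04.
Re > 4000 → turbulent. Relative roughness ε/D = 7.3e-05/0.0203 = 0.0036. Haaland: 1/√f = -1.8 log₁₀[(0.0036/3.7)^1.11 + 6.9/2.101e+04] = -1.8 log₁₀[0.000453 + 0.000328] = 5.593, so f = 0.03197.
Darcy-Weisbach: ΔP = f(L/D)(ρV²/2) = 0.03197·(2.7/0.0203)·(792·1.32²/2) = 0.03197·133·690 = 2934 Pa.
Head loss h_f = ΔP/(ρg) = 2934/(792·9.81) = 0.378 m.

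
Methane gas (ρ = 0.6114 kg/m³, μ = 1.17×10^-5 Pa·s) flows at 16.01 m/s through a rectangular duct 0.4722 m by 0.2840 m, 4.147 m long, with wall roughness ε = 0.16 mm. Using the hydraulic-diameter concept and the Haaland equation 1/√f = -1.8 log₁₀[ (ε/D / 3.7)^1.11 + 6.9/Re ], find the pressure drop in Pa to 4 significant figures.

ΔP ≈ 16.31 Pa

Hydraulic diameter D_h = 4A/P = 4·(0.4722·0.284)/(2·(0.4722+0.284)) = 0.5364/1.512 = 0.3547 m.
Re = ρVD_h/μ = 0.6114·16.01·0.3547/1.17e-05 = 2.967e+05.
ε/D_h = 0.00016/0.3547 = 0.000451; Haaland gives 1/√f = -1.8 log₁₀[4.52e-05+2.33e-05] = 7.496, so f = 0.0178.
ΔP = f(L/D_h)(ρV²/2) = 0.0178·4.147/0.3547·78.36 = 16.31 Pa.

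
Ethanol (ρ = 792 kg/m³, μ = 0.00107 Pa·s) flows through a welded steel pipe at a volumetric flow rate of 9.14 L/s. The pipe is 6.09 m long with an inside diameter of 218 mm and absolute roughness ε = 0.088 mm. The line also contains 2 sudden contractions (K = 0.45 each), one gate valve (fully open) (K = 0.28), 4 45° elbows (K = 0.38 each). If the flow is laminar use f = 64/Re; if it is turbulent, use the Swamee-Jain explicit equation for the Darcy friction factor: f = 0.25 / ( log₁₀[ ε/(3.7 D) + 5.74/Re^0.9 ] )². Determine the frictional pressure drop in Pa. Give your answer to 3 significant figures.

Q = 9.14 L/s = 9.14/1000 = 0.00914 m³/s.
Cross-sectional area A = πD²/4 = π(0.218)²/4 = 0.03733 m²; mean velocity V = Q/A = 0.00914/0.03733 = 0.2449 m/s.
Reynolds number Re = ρVD/μ = 792 · 0.2449 · 0.218 / 0.00107 = 3.951e+04.
Re > 4000 → turbulent. Relative roughness ε/D = 8.8e-05/0.218 = 0.000404. Swamee-Jain: f = 0.25/(log₁₀[0.000404/3.7 + 5.74/3.951e+04^0.9])² = 0.25/(log₁₀[0.000109 + 0.000419])² = 0.25/(-3.278)² = 0.02327.
Total minor-loss coefficient ΣK = 2·0.45 + 1·0.28 + 4·0.38 = 2.7.
ΔP = [f·L/D + ΣK]·(ρV²/2) = [0.02327·6.09/0.218 + 2.7]·(792·0.2449²/2) = [0.6501 + 2.7]·23.75 = 79.55 Pa.

ΔP ≈ 79.6 Pa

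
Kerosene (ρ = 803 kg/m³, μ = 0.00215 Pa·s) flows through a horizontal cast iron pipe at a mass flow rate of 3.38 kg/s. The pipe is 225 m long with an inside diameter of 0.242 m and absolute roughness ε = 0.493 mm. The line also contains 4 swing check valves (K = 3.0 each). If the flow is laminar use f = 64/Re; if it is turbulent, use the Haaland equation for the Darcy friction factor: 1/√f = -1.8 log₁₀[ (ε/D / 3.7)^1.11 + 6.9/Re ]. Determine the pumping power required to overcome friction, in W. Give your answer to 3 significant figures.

A = πD²/4 = π(0.242)²/4 = 0.046 m²; mean velocity V = ṁ/(ρA) = 3.38/(803 · 0.046) = 0.09151 m/s.
Reynolds number Re = ρVD/μ = 803 · 0.09151 · 0.242 / 0.00215 = 8271.
Re > 4000 → turbulent. Relative roughness ε/D = 0.000493/0.242 = 0.00204. Haaland: 1/√f = -1.8 log₁₀[(0.00204/3.7)^1.11 + 6.9/8271] = -1.8 log₁₀[0.000241 + 0.000834] = 5.343, so f = 0.03503.
Total minor-loss coefficient ΣK = 4·3 = 12.
ΔP = [f·L/D + ΣK]·(ρV²/2) = [0.03503·225/0.242 + 12]·(803·0.09151²/2) = [32.57 + 12]·3.362 = 149.8 Pa.
Q = ṁ/ρ = 3.38/803 = 0.004209 m³/s.
Pumping power P = QΔP = 0.004209·149.8 = 0.6307 W = 0.631 W.

P ≈ 0.631 W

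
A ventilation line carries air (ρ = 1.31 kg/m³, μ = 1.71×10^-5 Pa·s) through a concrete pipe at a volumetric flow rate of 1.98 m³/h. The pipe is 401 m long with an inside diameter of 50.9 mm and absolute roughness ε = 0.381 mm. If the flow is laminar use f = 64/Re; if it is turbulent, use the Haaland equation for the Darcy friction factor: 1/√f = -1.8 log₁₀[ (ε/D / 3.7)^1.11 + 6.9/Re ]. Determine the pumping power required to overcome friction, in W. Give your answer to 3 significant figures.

P ≈ 0.0126 W

Q = 1.98 m³/h = 1.98/3600 = 0.00055 m³/s.
Cross-sectional area A = πD²/4 = π(0.0509)²/4 = 0.002035 m²; mean velocity V = Q/A = 0.00055/0.002035 = 0.2703 m/s.
Reynolds number Re = ρVD/μ = 1.31 · 0.2703 · 0.0509 / 1.71e-05 = 1054.
Re < 2300 → laminar flow, so f = 64/Re = 64/1054 = 0.06072 (the turbulent correlation is not needed).
Darcy-Weisbach: ΔP = f(L/D)(ρV²/2) = 0.06072·(401/0.0509)·(1.31·0.2703²/2) = 0.06072·7878·0.04785 = 22.89 Pa.
Pumping power P = QΔP = 0.00055·22.89 = 0.01259 W = 0.0126 W.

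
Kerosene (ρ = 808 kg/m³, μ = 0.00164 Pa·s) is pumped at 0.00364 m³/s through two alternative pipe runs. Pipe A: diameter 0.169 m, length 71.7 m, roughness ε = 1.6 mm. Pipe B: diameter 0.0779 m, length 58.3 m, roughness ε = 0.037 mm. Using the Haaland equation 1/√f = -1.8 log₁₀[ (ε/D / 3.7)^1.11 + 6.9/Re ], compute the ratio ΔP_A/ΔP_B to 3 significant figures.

Pipe A: V = Q/A = 0.00364/0.02243 = 0.1623 m/s; Re = 1.351e+04; ε/D = 0.00947; Haaland → f = 0.04124; ΔP_A = f(L/D)(ρV²/2) = 186.1 Pa.
Pipe B: V = Q/A = 0.00364/0.004766 = 0.7637 m/s; Re = 2.931e+04; ε/D = 0.000475; Haaland → f = 0.02452; ΔP_B = f(L/D)(ρV²/2) = 4325 Pa.
ΔP_A/ΔP_B = 186.1/4325 = 0.0430.

ΔP_A/ΔP_B ≈ 0.0430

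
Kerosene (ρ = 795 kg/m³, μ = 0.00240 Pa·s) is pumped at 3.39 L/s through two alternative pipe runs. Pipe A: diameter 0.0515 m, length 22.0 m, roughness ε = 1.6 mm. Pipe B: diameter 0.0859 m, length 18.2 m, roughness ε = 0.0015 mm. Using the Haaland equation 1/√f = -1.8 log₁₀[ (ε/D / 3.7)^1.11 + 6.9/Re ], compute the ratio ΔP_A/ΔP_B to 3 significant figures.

Pipe A: V = Q/A = 0.00339/0.002083 = 1.627 m/s; Re = 2.776e+04; ε/D = 0.0311; Haaland → f = 0.05922; ΔP_A = f(L/D)(ρV²/2) = 2.663e+04 Pa.
Pipe B: V = Q/A = 0.00339/0.005795 = 0.585 m/s; Re = 1.664e+04; ε/D = 1.75e-05; Haaland → f = 0.027; ΔP_B = f(L/D)(ρV²/2) = 778 Pa.
ΔP_A/ΔP_B = 2.663e+04/778 = 34.2.

ΔP_A/ΔP_B ≈ 34.2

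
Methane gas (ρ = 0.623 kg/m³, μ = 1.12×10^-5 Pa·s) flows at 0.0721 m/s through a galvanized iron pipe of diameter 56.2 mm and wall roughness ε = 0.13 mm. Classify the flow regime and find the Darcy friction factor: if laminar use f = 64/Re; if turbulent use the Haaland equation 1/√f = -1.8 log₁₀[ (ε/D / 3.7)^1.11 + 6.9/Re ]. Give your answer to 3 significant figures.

Re = ρVD/μ = 0.623·0.0721·0.0562/1.12e-05 = 225.4.
Re < 2300 → laminar, so f = 64/Re = 0.2839 (roughness is irrelevant in laminar flow).

f ≈ 0.284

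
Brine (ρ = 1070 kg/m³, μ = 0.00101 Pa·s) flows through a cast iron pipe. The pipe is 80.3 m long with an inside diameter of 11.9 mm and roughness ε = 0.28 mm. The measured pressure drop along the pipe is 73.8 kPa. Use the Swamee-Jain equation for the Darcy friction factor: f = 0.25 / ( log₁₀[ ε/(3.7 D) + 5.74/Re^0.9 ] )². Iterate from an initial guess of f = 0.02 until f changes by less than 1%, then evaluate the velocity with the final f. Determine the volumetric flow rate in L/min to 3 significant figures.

Rearranging Darcy-Weisbach: V = √(2·ΔP·D/(f·L·ρ)). With ε/D = 0.00028/0.0119 = 0.0235, iterate starting from f = 0.02:
  f = 0.02 → V = √(2·7.38e+04·0.0119/(0.02·80.3·1070)) = 1.011 m/s; Re = ρVD/μ = 1.275e+04; f → 0.05542
  f = 0.05542 → V = 0.6073 m/s; Re = 7657; f → 0.05742
  f = 0.05742 → V = 0.5967 m/s; Re = 7522; f → 0.05751
Converged (Δf/f < 1%). With the final f = 0.05751: V = √(2·7.38e+04·0.0119/(0.05751·80.3·1070)) = 0.5962 m/s.
Q = V·A = 0.5962·(π/4·0.0119²) = 6.631e-05 m³/s = 3.98 L/min.

Q ≈ 3.98 L/min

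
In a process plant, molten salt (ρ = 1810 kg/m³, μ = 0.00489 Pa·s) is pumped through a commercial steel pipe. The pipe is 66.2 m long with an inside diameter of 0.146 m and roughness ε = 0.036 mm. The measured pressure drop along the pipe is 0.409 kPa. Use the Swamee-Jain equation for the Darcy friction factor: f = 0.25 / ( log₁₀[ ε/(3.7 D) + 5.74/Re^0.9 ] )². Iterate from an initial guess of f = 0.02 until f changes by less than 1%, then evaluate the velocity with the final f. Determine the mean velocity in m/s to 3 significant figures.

Rearranging Darcy-Weisbach: V = √(2·ΔP·D/(f·L·ρ)). With ε/D = 3.6e-05/0.146 = 0.000247, iterate starting from f = 0.02:
  f = 0.02 → V = √(2·409·0.146/(0.02·66.2·1810)) = 0.2232 m/s; Re = ρVD/μ = 1.206e+04; f → 0.02991
  f = 0.02991 → V = 0.1826 m/s; Re = 9866; f → 0.03152
  f = 0.03152 → V = 0.1778 m/s; Re = 9610; f → 0.03174
Converged (Δf/f < 1%). With the final f = 0.03174: V = √(2·409·0.146/(0.03174·66.2·1810)) = 0.1772 m/s.

V ≈ 0.177 m/s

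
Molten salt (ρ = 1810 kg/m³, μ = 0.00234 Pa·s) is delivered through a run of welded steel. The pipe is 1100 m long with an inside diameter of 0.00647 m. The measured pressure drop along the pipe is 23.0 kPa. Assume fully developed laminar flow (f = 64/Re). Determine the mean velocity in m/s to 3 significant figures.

V ≈ 0.0117 m/s

For laminar flow, f = 64/Re with Re = ρVD/μ, so Darcy-Weisbach reduces to ΔP = 32μLV/D². Solving for V: V = ΔP·D²/(32μL) = 2.3e+04·(0.00647)²/(32·0.00234·1100) = 0.01169 m/s.
Check: Re = ρVD/μ = 1810·0.01169·0.00647/0.00234 = 58.5 < 2300, so the laminar assumption holds.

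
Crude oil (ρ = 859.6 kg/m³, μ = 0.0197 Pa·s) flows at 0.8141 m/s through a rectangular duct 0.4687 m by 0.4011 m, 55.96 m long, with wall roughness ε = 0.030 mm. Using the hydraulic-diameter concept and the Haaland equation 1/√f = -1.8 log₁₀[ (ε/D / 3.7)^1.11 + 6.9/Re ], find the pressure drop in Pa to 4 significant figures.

Hydraulic diameter D_h = 4A/P = 4·(0.4687·0.4011)/(2·(0.4687+0.4011)) = 0.752/1.74 = 0.4323 m.
Re = ρVD_h/μ = 859.6·0.8141·0.4323/0.0197 = 1.536e+04.
ε/D_h = 3e-05/0.4323 = 6.94e-05; Haaland gives 1/√f = -1.8 log₁₀[5.67e-06+0.000449] = 6.016, so f = 0.02763.
ΔP = f(L/D_h)(ρV²/2) = 0.02763·55.96/0.4323·284.9 = 1019 Pa.

ΔP ≈ 1019 Pa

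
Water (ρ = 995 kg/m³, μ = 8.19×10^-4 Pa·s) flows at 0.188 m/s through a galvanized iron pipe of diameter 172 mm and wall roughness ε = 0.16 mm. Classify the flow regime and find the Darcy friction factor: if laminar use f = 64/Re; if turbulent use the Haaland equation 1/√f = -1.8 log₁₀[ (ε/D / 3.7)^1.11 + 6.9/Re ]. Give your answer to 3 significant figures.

Re = ρVD/μ = 995·0.188·0.172/0.000819 = 3.928e+04.
Re > 4000 → turbulent. ε/D = 0.00016/0.172 = 0.00093; Haaland: 1/√f = -1.8 log₁₀[0.000101 + 0.000176] = 6.404, so f = 0.02438.

f ≈ 0.0244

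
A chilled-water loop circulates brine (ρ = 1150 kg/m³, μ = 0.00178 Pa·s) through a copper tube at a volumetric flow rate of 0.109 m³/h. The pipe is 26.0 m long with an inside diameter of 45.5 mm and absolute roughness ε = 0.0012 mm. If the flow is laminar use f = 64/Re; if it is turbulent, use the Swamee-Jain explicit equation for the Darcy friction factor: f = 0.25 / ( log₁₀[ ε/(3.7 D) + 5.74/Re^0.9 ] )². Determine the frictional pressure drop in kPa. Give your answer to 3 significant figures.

ΔP ≈ 0.0133 kPa

Q = 0.109 m³/h = 0.109/3600 = 3.028e-05 m³/s.
Cross-sectional area A = πD²/4 = π(0.0455)²/4 = 0.001626 m²; mean velocity V = Q/A = 3.028e-05/0.001626 = 0.01862 m/s.
Reynolds number Re = ρVD/μ = 1150 · 0.01862 · 0.0455 / 0.00178 = 547.4.
Re < 2300 → laminar flow, so f = 64/Re = 64/547.4 = 0.1169 (the turbulent correlation is not needed).
Darcy-Weisbach: ΔP = f(L/D)(ρV²/2) = 0.1169·(26/0.0455)·(1150·0.01862²/2) = 0.1169·571.4·0.1994 = 13.32 Pa.
ΔP = 13.32 Pa = 0.0133 kPa.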